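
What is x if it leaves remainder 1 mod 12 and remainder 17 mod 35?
157

Using Chinese Remainder Theorem:
M = 12 × 35 = 420
M1 = 35, M2 = 12
y1 = 35^(-1) mod 12 = 11
y2 = 12^(-1) mod 35 = 3
x = (1×35×11 + 17×12×3) mod 420 = 157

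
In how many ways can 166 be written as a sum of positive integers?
189334822579

p(n) counts ways to write n as a sum of positive integers (order ignored).
Euler's pentagonal recurrence: p(k) = p(k-1) + p(k-2) - p(k-5) - p(k-7) + p(k-12) + p(k-15) - ... (offsets j(3j∓1)/2, signs ++--, p(0)=1, p(<0)=0).
DP table for k = 0..165: p(0)=1, p(1)=1, p(2)=2, p(3)=3, p(4)=5, p(5)=7, p(6)=11, p(7)=15, p(8)=22, p(9)=30, p(10)=42, p(11)=56, p(12)=77, p(13)=101, p(14)=135, p(15)=176, p(16)=231, p(17)=297, p(18)=385, p(19)=490, p(20)=627, p(21)=792, p(22)=1002, p(23)=1255, p(24)=1575, p(25)=1958, p(26)=2436, p(27)=3010, p(28)=3718, p(29)=4565, p(30)=5604, p(31)=6842, p(32)=8349, p(33)=10143, p(34)=12310, p(35)=14883, p(36)=17977, p(37)=21637, p(38)=26015, p(39)=31185, p(40)=37338, p(41)=44583, p(42)=53174, p(43)=63261, p(44)=75175, p(45)=89134, p(46)=105558, p(47)=124754, p(48)=147273, p(49)=173525, p(50)=204226, p(51)=239943, p(52)=281589, p(53)=329931, p(54)=386155, p(55)=451276, p(56)=526823, p(57)=614154, p(58)=715220, p(59)=831820, p(60)=966467, p(61)=1121505, p(62)=1300156, p(63)=1505499, p(64)=1741630, p(65)=2012558, p(66)=2323520, p(67)=2679689, p(68)=3087735, p(69)=3554345, p(70)=4087968, p(71)=4697205, p(72)=5392783, p(73)=6185689, p(74)=7089500, p(75)=8118264, p(76)=9289091, p(77)=10619863, p(78)=12132164, p(79)=13848650, p(80)=15796476, p(81)=18004327, p(82)=20506255, p(83)=23338469, p(84)=26543660, p(85)=30167357, p(86)=34262962, p(87)=38887673, p(88)=44108109, p(89)=49995925, p(90)=56634173, p(91)=64112359, p(92)=72533807, p(93)=82010177, p(94)=92669720, p(95)=104651419, p(96)=118114304, p(97)=133230930, p(98)=150198136, p(99)=169229875, p(100)=190569292, p(101)=214481126, p(102)=241265379, p(103)=271248950, p(104)=304801365, p(105)=342325709, p(106)=384276336, p(107)=431149389, p(108)=483502844, p(109)=541946240, p(110)=607163746, p(111)=679903203, p(112)=761002156, p(113)=851376628, p(114)=952050665, p(115)=1064144451, p(116)=1188908248, p(117)=1327710076, p(118)=1482074143, p(119)=1653668665, p(120)=1844349560, p(121)=2056148051, p(122)=2291320912, p(123)=2552338241, p(124)=2841940500, p(125)=3163127352, p(126)=3519222692, p(127)=3913864295, p(128)=4351078600, p(129)=4835271870, p(130)=5371315400, p(131)=5964539504, p(132)=6620830889, p(133)=7346629512, p(134)=8149040695, p(135)=9035836076, p(136)=10015581680, p(137)=11097645016, p(138)=12292341831, p(139)=13610949895, p(140)=15065878135, p(141)=16670689208, p(142)=18440293320, p(143)=20390982757, p(144)=22540654445, p(145)=24908858009, p(146)=27517052599, p(147)=30388671978, p(148)=33549419497, p(149)=37027355200, p(150)=40853235313, p(151)=45060624582, p(152)=49686288421, p(153)=54770336324, p(154)=60356673280, p(155)=66493182097, p(156)=73232243759, p(157)=80630964769, p(158)=88751778802, p(159)=97662728555, p(160)=107438159466, p(161)=118159068427, p(162)=129913904637, p(163)=142798995930, p(164)=156919475295, p(165)=172389800255.
Final step: p(166) = p(165) + p(164) - p(161) - p(159) + p(154) + p(151) - p(144) - p(140) + p(131) + p(126) - p(115) - p(109) + p(96) + p(89) - p(74) - p(66) + p(49) + p(40) - p(21) - p(11)
= 172389800255 + 156919475295 - 118159068427 - 97662728555 + 60356673280 + 45060624582 - 22540654445 - 15065878135 + 5964539504 + 3519222692 - 1064144451 - 541946240 + 118114304 + 49995925 - 7089500 - 2323520 + 173525 + 37338 - 792 - 56
= 189334822579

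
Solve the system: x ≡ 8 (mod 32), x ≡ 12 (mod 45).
552

Using Chinese Remainder Theorem:
M = 32 × 45 = 1440
M1 = 45, M2 = 32
y1 = 45^(-1) mod 32 = 5
y2 = 32^(-1) mod 45 = 38
x = (8×45×5 + 12×32×38) mod 1440 = 552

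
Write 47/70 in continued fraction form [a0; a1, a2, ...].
[0; 1, 2, 23]

Euclidean algorithm steps:
47 = 0 × 70 + 47
70 = 1 × 47 + 23
47 = 2 × 23 + 1
23 = 23 × 1 + 0
Continued fraction: [0; 1, 2, 23]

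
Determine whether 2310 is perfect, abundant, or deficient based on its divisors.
abundant

Proper divisors of 2310: sum = 1 + 2 + 3 + 5 + 6 + 7 + 10 + 11 + ... + 385 + 462 + 770 + 1155 (31 divisors) = 4602
Since 4602 > 2310, 2310 is abundant.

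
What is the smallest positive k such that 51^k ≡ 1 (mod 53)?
52

53 is prime, so ord(51) divides φ(53) = 52.
Divisors of 52: 1, 2, 4, 13, 26, 52.
Repeated squaring: 51^1 ≡ 51, 51^2 ≡ 4, 51^4 ≡ 16, 51^8 ≡ 44, 51^16 ≡ 28, 51^32 ≡ 42 (mod 53).
Test 51^d mod 53 for each divisor d in increasing order:
51^1 ≡ 51
51^2 ≡ 4
51^4 ≡ 16
51^13 = 51^8·51^4·51^1 ≡ 23
51^26 = 51^16·51^8·51^2 ≡ 52
51^52 = 51^32·51^16·51^4 ≡ 1  ← first divisor giving 1
The order is 52.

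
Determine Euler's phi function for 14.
6

14 = 2 × 7
φ(n) = n × ∏(1 - 1/p) for each prime p dividing n
φ(14) = 14 × (1 - 1/2) × (1 - 1/7) = 6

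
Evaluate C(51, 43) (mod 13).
1

Using Lucas' theorem:
Write n=51 and k=43 in base 13:
n in base 13: [3, 12]
k in base 13: [3, 4]
C(51,43) mod 13 = ∏ C(n_i, k_i) mod 13
Digit binomials (mod 13): C(3,3) = 1; C(12,4) = 495 ≡ 1
Product: 1 × 1 = 1 ≡ 1 (mod 13)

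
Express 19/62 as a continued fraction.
[0; 3, 3, 1, 4]

Euclidean algorithm steps:
19 = 0 × 62 + 19
62 = 3 × 19 + 5
19 = 3 × 5 + 4
5 = 1 × 4 + 1
4 = 4 × 1 + 0
Continued fraction: [0; 3, 3, 1, 4]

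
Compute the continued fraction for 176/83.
[2; 8, 3, 3]

Euclidean algorithm steps:
176 = 2 × 83 + 10
83 = 8 × 10 + 3
10 = 3 × 3 + 1
3 = 3 × 1 + 0
Continued fraction: [2; 8, 3, 3]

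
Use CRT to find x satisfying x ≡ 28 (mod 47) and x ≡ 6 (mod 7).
216

Using Chinese Remainder Theorem:
M = 47 × 7 = 329
M1 = 7, M2 = 47
y1 = 7^(-1) mod 47 = 27
y2 = 47^(-1) mod 7 = 3
x = (28×7×27 + 6×47×3) mod 329 = 216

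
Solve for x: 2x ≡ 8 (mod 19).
x ≡ 4 (mod 19)

gcd(2, 19) = 1, which divides 8, so solutions exist.
Find 2^(-1) mod 19 by the extended Euclidean algorithm:
19 = 9 × 2 + 1  ⟹  1 = (1)·19 + (-9)·2
So (-9)·2 ≡ 1 (mod 19), i.e. 2^(-1) ≡ -9 ≡ 10 (mod 19).
x ≡ 10 × 8 = 80 ≡ 4 (mod 19).
Check: 2 × 4 = 8 ≡ 8 (mod 19).
Unique solution: x ≡ 4 (mod 19)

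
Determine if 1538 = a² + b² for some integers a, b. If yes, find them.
13² + 37² (a=13, b=37)

Factorization: 1538 = 2 × 769
By Fermat: n is sum of two squares iff every prime p ≡ 3 (mod 4) appears to even power.
All primes ≡ 3 (mod 4) appear to even power.
Search a = 0, 1, 2, … for 1538 - a² a perfect square: first hit at a = 13: 1538 - 169 = 1369 = 37².
1538 = 13² + 37² = 169 + 1369 ✓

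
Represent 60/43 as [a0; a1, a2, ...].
[1; 2, 1, 1, 8]

Euclidean algorithm steps:
60 = 1 × 43 + 17
43 = 2 × 17 + 9
17 = 1 × 9 + 8
9 = 1 × 8 + 1
8 = 8 × 1 + 0
Continued fraction: [1; 2, 1, 1, 8]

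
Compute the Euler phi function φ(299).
264

299 = 13 × 23
φ(n) = n × ∏(1 - 1/p) for each prime p dividing n
φ(299) = 299 × (1 - 1/13) × (1 - 1/23) = 264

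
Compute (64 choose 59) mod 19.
2

Using Lucas' theorem:
Write n=64 and k=59 in base 19:
n in base 19: [3, 7]
k in base 19: [3, 2]
C(64,59) mod 19 = ∏ C(n_i, k_i) mod 19
Digit binomials (mod 19): C(3,3) = 1; C(7,2) = 21 ≡ 2
Product: 1 × 2 = 2 ≡ 2 (mod 19)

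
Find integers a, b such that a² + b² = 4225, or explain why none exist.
0² + 65² (a=0, b=65)

Factorization: 4225 = 5^2 × 13^2
By Fermat: n is sum of two squares iff every prime p ≡ 3 (mod 4) appears to even power.
All primes ≡ 3 (mod 4) appear to even power.
Search a = 0, 1, 2, … for 4225 - a² a perfect square: first hit at a = 0: 4225 - 0 = 4225 = 65².
4225 = 0² + 65² = 0 + 4225 ✓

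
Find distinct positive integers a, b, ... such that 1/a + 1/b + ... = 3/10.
1/4 + 1/20

Greedy algorithm:
3/10: ceiling(10/3) = 4, use 1/4
1/20: ceiling(20/1) = 20, use 1/20
Result: 3/10 = 1/4 + 1/20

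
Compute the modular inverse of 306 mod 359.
149

gcd(306, 359) = 1, so the inverse exists.
Extended Euclidean algorithm on (359, 306):
359 = 1 × 306 + 53  ⟹  53 = (1)·359 + (-1)·306
306 = 5 × 53 + 41  ⟹  41 = (-5)·359 + (6)·306
53 = 1 × 41 + 12  ⟹  12 = (6)·359 + (-7)·306
41 = 3 × 12 + 5  ⟹  5 = (-23)·359 + (27)·306
12 = 2 × 5 + 2  ⟹  2 = (52)·359 + (-61)·306
5 = 2 × 2 + 1  ⟹  1 = (-127)·359 + (149)·306
So (149)·306 ≡ 1 (mod 359), i.e. 306^(-1) ≡ 149 (mod 359).
Check: 306 × 149 = 45594 ≡ 1 (mod 359)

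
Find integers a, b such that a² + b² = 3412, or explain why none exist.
36² + 46² (a=36, b=46)

Factorization: 3412 = 2^2 × 853
By Fermat: n is sum of two squares iff every prime p ≡ 3 (mod 4) appears to even power.
All primes ≡ 3 (mod 4) appear to even power.
Search a = 0, 1, 2, … for 3412 - a² a perfect square: first hit at a = 36: 3412 - 1296 = 2116 = 46².
3412 = 36² + 46² = 1296 + 2116 ✓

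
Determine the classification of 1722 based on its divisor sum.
abundant

Proper divisors of 1722: sum = 1 + 2 + 3 + 6 + 7 + 14 + 21 + 41 + 42 + 82 + 123 + 246 + 287 + 574 + 861 = 2310
Since 2310 > 1722, 1722 is abundant.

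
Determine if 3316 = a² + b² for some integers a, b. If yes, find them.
20² + 54² (a=20, b=54)

Factorization: 3316 = 2^2 × 829
By Fermat: n is sum of two squares iff every prime p ≡ 3 (mod 4) appears to even power.
All primes ≡ 3 (mod 4) appear to even power.
Search a = 0, 1, 2, … for 3316 - a² a perfect square: first hit at a = 20: 3316 - 400 = 2916 = 54².
3316 = 20² + 54² = 400 + 2916 ✓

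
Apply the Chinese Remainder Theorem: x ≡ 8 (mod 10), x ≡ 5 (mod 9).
68

Using Chinese Remainder Theorem:
M = 10 × 9 = 90
M1 = 9, M2 = 10
y1 = 9^(-1) mod 10 = 9
y2 = 10^(-1) mod 9 = 1
x = (8×9×9 + 5×10×1) mod 90 = 68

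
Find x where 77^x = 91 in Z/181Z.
7

Baby-step giant-step with step n = ⌈√181⌉ = 14.
Baby steps 77^j mod 181 (j:value) for j=0..13: 0:1, 1:77, 2:137, 3:51, 4:126, 5:109, 6:67, 7:91, 8:129, 9:159, 10:116, 11:63, 12:145, 13:124.
h = 91 is already in the table at j=7, so x = 7.
Check: 77^7 ≡ 91 (mod 181).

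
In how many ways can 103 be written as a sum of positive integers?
271248950

p(n) counts ways to write n as a sum of positive integers (order ignored).
Euler's pentagonal recurrence: p(k) = p(k-1) + p(k-2) - p(k-5) - p(k-7) + p(k-12) + p(k-15) - ... (offsets j(3j∓1)/2, signs ++--, p(0)=1, p(<0)=0).
DP table for k = 0..102: p(0)=1, p(1)=1, p(2)=2, p(3)=3, p(4)=5, p(5)=7, p(6)=11, p(7)=15, p(8)=22, p(9)=30, p(10)=42, p(11)=56, p(12)=77, p(13)=101, p(14)=135, p(15)=176, p(16)=231, p(17)=297, p(18)=385, p(19)=490, p(20)=627, p(21)=792, p(22)=1002, p(23)=1255, p(24)=1575, p(25)=1958, p(26)=2436, p(27)=3010, p(28)=3718, p(29)=4565, p(30)=5604, p(31)=6842, p(32)=8349, p(33)=10143, p(34)=12310, p(35)=14883, p(36)=17977, p(37)=21637, p(38)=26015, p(39)=31185, p(40)=37338, p(41)=44583, p(42)=53174, p(43)=63261, p(44)=75175, p(45)=89134, p(46)=105558, p(47)=124754, p(48)=147273, p(49)=173525, p(50)=204226, p(51)=239943, p(52)=281589, p(53)=329931, p(54)=386155, p(55)=451276, p(56)=526823, p(57)=614154, p(58)=715220, p(59)=831820, p(60)=966467, p(61)=1121505, p(62)=1300156, p(63)=1505499, p(64)=1741630, p(65)=2012558, p(66)=2323520, p(67)=2679689, p(68)=3087735, p(69)=3554345, p(70)=4087968, p(71)=4697205, p(72)=5392783, p(73)=6185689, p(74)=7089500, p(75)=8118264, p(76)=9289091, p(77)=10619863, p(78)=12132164, p(79)=13848650, p(80)=15796476, p(81)=18004327, p(82)=20506255, p(83)=23338469, p(84)=26543660, p(85)=30167357, p(86)=34262962, p(87)=38887673, p(88)=44108109, p(89)=49995925, p(90)=56634173, p(91)=64112359, p(92)=72533807, p(93)=82010177, p(94)=92669720, p(95)=104651419, p(96)=118114304, p(97)=133230930, p(98)=150198136, p(99)=169229875, p(100)=190569292, p(101)=214481126, p(102)=241265379.
Final step: p(103) = p(102) + p(101) - p(98) - p(96) + p(91) + p(88) - p(81) - p(77) + p(68) + p(63) - p(52) - p(46) + p(33) + p(26) - p(11) - p(3)
= 241265379 + 214481126 - 150198136 - 118114304 + 64112359 + 44108109 - 18004327 - 10619863 + 3087735 + 1505499 - 281589 - 105558 + 10143 + 2436 - 56 - 3
= 271248950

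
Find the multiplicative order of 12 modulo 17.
16

17 is prime, so ord(12) divides φ(17) = 16.
Divisors of 16: 1, 2, 4, 8, 16.
Repeated squaring: 12^1 ≡ 12, 12^2 ≡ 8, 12^4 ≡ 13, 12^8 ≡ 16, 12^16 ≡ 1 (mod 17).
Test 12^d mod 17 for each divisor d in increasing order:
12^1 ≡ 12
12^2 ≡ 8
12^4 ≡ 13
12^8 ≡ 16
12^16 ≡ 1  ← first divisor giving 1
The order is 16.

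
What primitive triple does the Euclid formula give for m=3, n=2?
(5, 12, 13)

Euclid's formula: a = m² - n², b = 2mn, c = m² + n²
m = 3, n = 2
a = 3² - 2² = 9 - 4 = 5
b = 2 × 3 × 2 = 12
c = 3² + 2² = 9 + 4 = 13
Verification: 5² + 12² = 25 + 144 = 169 = 13² ✓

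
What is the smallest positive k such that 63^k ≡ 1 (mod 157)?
156

157 is prime, so ord(63) divides φ(157) = 156.
Divisors of 156: 1, 2, 3, 4, 6, 12, 13, 26, 39, 52, 78, 156.
Repeated squaring: 63^1 ≡ 63, 63^2 ≡ 44, 63^4 ≡ 52, 63^8 ≡ 35, 63^16 ≡ 126, 63^32 ≡ 19, 63^64 ≡ 47, 63^128 ≡ 11 (mod 157).
Test 63^d mod 157 for each divisor d in increasing order:
63^1 ≡ 63
63^2 ≡ 44
63^3 = 63^2·63^1 ≡ 103
63^4 ≡ 52
63^6 = 63^4·63^2 ≡ 90
63^12 = 63^8·63^4 ≡ 93
63^13 = 63^8·63^4·63^1 ≡ 50
63^26 = 63^16·63^8·63^2 ≡ 145
63^39 = 63^32·63^4·63^2·63^1 ≡ 28
63^52 = 63^32·63^16·63^4 ≡ 144
63^78 = 63^64·63^8·63^4·63^2 ≡ 156
63^156 = 63^128·63^16·63^8·63^4 ≡ 1  ← first divisor giving 1
The order is 156.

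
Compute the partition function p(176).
476715857290

p(n) counts ways to write n as a sum of positive integers (order ignored).
Euler's pentagonal recurrence: p(k) = p(k-1) + p(k-2) - p(k-5) - p(k-7) + p(k-12) + p(k-15) - ... (offsets j(3j∓1)/2, signs ++--, p(0)=1, p(<0)=0).
DP table for k = 0..175: p(0)=1, p(1)=1, p(2)=2, p(3)=3, p(4)=5, p(5)=7, p(6)=11, p(7)=15, p(8)=22, p(9)=30, p(10)=42, p(11)=56, p(12)=77, p(13)=101, p(14)=135, p(15)=176, p(16)=231, p(17)=297, p(18)=385, p(19)=490, p(20)=627, p(21)=792, p(22)=1002, p(23)=1255, p(24)=1575, p(25)=1958, p(26)=2436, p(27)=3010, p(28)=3718, p(29)=4565, p(30)=5604, p(31)=6842, p(32)=8349, p(33)=10143, p(34)=12310, p(35)=14883, p(36)=17977, p(37)=21637, p(38)=26015, p(39)=31185, p(40)=37338, p(41)=44583, p(42)=53174, p(43)=63261, p(44)=75175, p(45)=89134, p(46)=105558, p(47)=124754, p(48)=147273, p(49)=173525, p(50)=204226, p(51)=239943, p(52)=281589, p(53)=329931, p(54)=386155, p(55)=451276, p(56)=526823, p(57)=614154, p(58)=715220, p(59)=831820, p(60)=966467, p(61)=1121505, p(62)=1300156, p(63)=1505499, p(64)=1741630, p(65)=2012558, p(66)=2323520, p(67)=2679689, p(68)=3087735, p(69)=3554345, p(70)=4087968, p(71)=4697205, p(72)=5392783, p(73)=6185689, p(74)=7089500, p(75)=8118264, p(76)=9289091, p(77)=10619863, p(78)=12132164, p(79)=13848650, p(80)=15796476, p(81)=18004327, p(82)=20506255, p(83)=23338469, p(84)=26543660, p(85)=30167357, p(86)=34262962, p(87)=38887673, p(88)=44108109, p(89)=49995925, p(90)=56634173, p(91)=64112359, p(92)=72533807, p(93)=82010177, p(94)=92669720, p(95)=104651419, p(96)=118114304, p(97)=133230930, p(98)=150198136, p(99)=169229875, p(100)=190569292, p(101)=214481126, p(102)=241265379, p(103)=271248950, p(104)=304801365, p(105)=342325709, p(106)=384276336, p(107)=431149389, p(108)=483502844, p(109)=541946240, p(110)=607163746, p(111)=679903203, p(112)=761002156, p(113)=851376628, p(114)=952050665, p(115)=1064144451, p(116)=1188908248, p(117)=1327710076, p(118)=1482074143, p(119)=1653668665, p(120)=1844349560, p(121)=2056148051, p(122)=2291320912, p(123)=2552338241, p(124)=2841940500, p(125)=3163127352, p(126)=3519222692, p(127)=3913864295, p(128)=4351078600, p(129)=4835271870, p(130)=5371315400, p(131)=5964539504, p(132)=6620830889, p(133)=7346629512, p(134)=8149040695, p(135)=9035836076, p(136)=10015581680, p(137)=11097645016, p(138)=12292341831, p(139)=13610949895, p(140)=15065878135, p(141)=16670689208, p(142)=18440293320, p(143)=20390982757, p(144)=22540654445, p(145)=24908858009, p(146)=27517052599, p(147)=30388671978, p(148)=33549419497, p(149)=37027355200, p(150)=40853235313, p(151)=45060624582, p(152)=49686288421, p(153)=54770336324, p(154)=60356673280, p(155)=66493182097, p(156)=73232243759, p(157)=80630964769, p(158)=88751778802, p(159)=97662728555, p(160)=107438159466, p(161)=118159068427, p(162)=129913904637, p(163)=142798995930, p(164)=156919475295, p(165)=172389800255, p(166)=189334822579, p(167)=207890420102, p(168)=228204732751, p(169)=250438925115, p(170)=274768617130, p(171)=301384802048, p(172)=330495499613, p(173)=362326859895, p(174)=397125074750, p(175)=435157697830.
Final step: p(176) = p(175) + p(174) - p(171) - p(169) + p(164) + p(161) - p(154) - p(150) + p(141) + p(136) - p(125) - p(119) + p(106) + p(99) - p(84) - p(76) + p(59) + p(50) - p(31) - p(21) + p(0)
= 435157697830 + 397125074750 - 301384802048 - 250438925115 + 156919475295 + 118159068427 - 60356673280 - 40853235313 + 16670689208 + 10015581680 - 3163127352 - 1653668665 + 384276336 + 169229875 - 26543660 - 9289091 + 831820 + 204226 - 6842 - 792 + 1
= 476715857290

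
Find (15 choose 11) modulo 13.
0

Using Lucas' theorem:
Write n=15 and k=11 in base 13:
n in base 13: [1, 2]
k in base 13: [0, 11]
C(15,11) mod 13 = ∏ C(n_i, k_i) mod 13
Digit binomials (mod 13): C(1,0) = 1; C(2,11) = 0 (k_i > n_i)
Product: 1 × 0 = 0 ≡ 0 (mod 13)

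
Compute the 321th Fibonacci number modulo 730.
346

Matrix identity: Q^n = [[F_(n+1), F_n], [F_n, F_(n-1)]] with Q = [[1,1],[1,0]].
n = 321 = 101000001₂. Square-and-multiply, entries mod 730:
Q^1 = [[1,1],[1,0]]
Q^2 = (Q^1)² = [[2,1],[1,1]]
Q^5 = (Q^2)²·Q = [[8,5],[5,3]]
Q^10 = (Q^5)² = [[89,55],[55,34]]
Q^20 = (Q^10)² = [[726,195],[195,531]]
Q^40 = (Q^20)² = [[81,565],[565,246]]
Q^80 = (Q^40)² = [[206,65],[65,141]]
Q^160 = (Q^80)² = [[671,655],[655,16]]
Q^321 = (Q^160)²·Q = [[651,346],[346,305]]
F_321 mod 730 = Q^321[0][1] = 346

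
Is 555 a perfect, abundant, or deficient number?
deficient

Proper divisors of 555: sum = 1 + 3 + 5 + 15 + 37 + 111 + 185 = 357
Since 357 < 555, 555 is deficient.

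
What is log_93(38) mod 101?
49

Baby-step giant-step with step n = ⌈√101⌉ = 11.
Baby steps 93^j mod 101 (j:value) for j=0..10: 0:1, 1:93, 2:64, 3:94, 4:56, 5:57, 6:49, 7:12, 8:5, 9:61, 10:17.
Giant-step multiplier: 93^(-11) ≡ 93^(100-11) = 93^89 ≡ 75 (mod 101).
Giant steps γ_i = 38·75^i mod 101: γ_0=38, γ_1=22, γ_2=34, γ_3=25, γ_4=57 (in table at j=5).
x = i·n + j = 4·11 + 5 = 49.
Check: 93^49 ≡ 38 (mod 101).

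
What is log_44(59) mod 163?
135

Baby-step giant-step with step n = ⌈√163⌉ = 13.
Baby steps 44^j mod 163 (j:value) for j=0..12: 0:1, 1:44, 2:143, 3:98, 4:74, 5:159, 6:150, 7:80, 8:97, 9:30, 10:16, 11:52, 12:6.
Giant-step multiplier: 44^(-13) ≡ 44^(162-13) = 44^149 ≡ 92 (mod 163).
Giant steps γ_i = 59·92^i mod 163: γ_0=59, γ_1=49, γ_2=107, γ_3=64, γ_4=20, γ_5=47, γ_6=86, γ_7=88, γ_8=109, γ_9=85, γ_10=159 (in table at j=5).
x = i·n + j = 10·13 + 5 = 135.
Check: 44^135 ≡ 59 (mod 163).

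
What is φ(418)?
180

418 = 2 × 11 × 19
φ(n) = n × ∏(1 - 1/p) for each prime p dividing n
φ(418) = 418 × (1 - 1/2) × (1 - 1/11) × (1 - 1/19) = 180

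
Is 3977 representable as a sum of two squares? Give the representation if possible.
16² + 61² (a=16, b=61)

Factorization: 3977 = 41 × 97
By Fermat: n is sum of two squares iff every prime p ≡ 3 (mod 4) appears to even power.
All primes ≡ 3 (mod 4) appear to even power.
Search a = 0, 1, 2, … for 3977 - a² a perfect square: first hit at a = 16: 3977 - 256 = 3721 = 61².
3977 = 16² + 61² = 256 + 3721 ✓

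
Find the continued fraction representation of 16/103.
[0; 6, 2, 3, 2]

Euclidean algorithm steps:
16 = 0 × 103 + 16
103 = 6 × 16 + 7
16 = 2 × 7 + 2
7 = 3 × 2 + 1
2 = 2 × 1 + 0
Continued fraction: [0; 6, 2, 3, 2]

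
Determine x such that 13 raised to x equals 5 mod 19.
14

Baby-step giant-step with step n = ⌈√19⌉ = 5.
Baby steps 13^j mod 19 (j:value) for j=0..4: 0:1, 1:13, 2:17, 3:12, 4:4.
Giant-step multiplier: 13^(-5) ≡ 13^(18-5) = 13^13 ≡ 15 (mod 19).
Giant steps γ_i = 5·15^i mod 19: γ_0=5, γ_1=18, γ_2=4 (in table at j=4).
x = i·n + j = 2·5 + 4 = 14.
Check: 13^14 ≡ 5 (mod 19).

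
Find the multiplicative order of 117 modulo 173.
43

173 is prime, so ord(117) divides φ(173) = 172.
Divisors of 172: 1, 2, 4, 43, 86, 172.
Repeated squaring: 117^1 ≡ 117, 117^2 ≡ 22, 117^4 ≡ 138, 117^8 ≡ 14, 117^16 ≡ 23, 117^32 ≡ 10, 117^64 ≡ 100, 117^128 ≡ 139 (mod 173).
Test 117^d mod 173 for each divisor d in increasing order:
117^1 ≡ 117
117^2 ≡ 22
117^4 ≡ 138
117^43 = 117^32·117^8·117^2·117^1 ≡ 1  ← first divisor giving 1
The order is 43.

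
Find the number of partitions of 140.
15065878135

p(n) counts ways to write n as a sum of positive integers (order ignored).
Euler's pentagonal recurrence: p(k) = p(k-1) + p(k-2) - p(k-5) - p(k-7) + p(k-12) + p(k-15) - ... (offsets j(3j∓1)/2, signs ++--, p(0)=1, p(<0)=0).
DP table for k = 0..139: p(0)=1, p(1)=1, p(2)=2, p(3)=3, p(4)=5, p(5)=7, p(6)=11, p(7)=15, p(8)=22, p(9)=30, p(10)=42, p(11)=56, p(12)=77, p(13)=101, p(14)=135, p(15)=176, p(16)=231, p(17)=297, p(18)=385, p(19)=490, p(20)=627, p(21)=792, p(22)=1002, p(23)=1255, p(24)=1575, p(25)=1958, p(26)=2436, p(27)=3010, p(28)=3718, p(29)=4565, p(30)=5604, p(31)=6842, p(32)=8349, p(33)=10143, p(34)=12310, p(35)=14883, p(36)=17977, p(37)=21637, p(38)=26015, p(39)=31185, p(40)=37338, p(41)=44583, p(42)=53174, p(43)=63261, p(44)=75175, p(45)=89134, p(46)=105558, p(47)=124754, p(48)=147273, p(49)=173525, p(50)=204226, p(51)=239943, p(52)=281589, p(53)=329931, p(54)=386155, p(55)=451276, p(56)=526823, p(57)=614154, p(58)=715220, p(59)=831820, p(60)=966467, p(61)=1121505, p(62)=1300156, p(63)=1505499, p(64)=1741630, p(65)=2012558, p(66)=2323520, p(67)=2679689, p(68)=3087735, p(69)=3554345, p(70)=4087968, p(71)=4697205, p(72)=5392783, p(73)=6185689, p(74)=7089500, p(75)=8118264, p(76)=9289091, p(77)=10619863, p(78)=12132164, p(79)=13848650, p(80)=15796476, p(81)=18004327, p(82)=20506255, p(83)=23338469, p(84)=26543660, p(85)=30167357, p(86)=34262962, p(87)=38887673, p(88)=44108109, p(89)=49995925, p(90)=56634173, p(91)=64112359, p(92)=72533807, p(93)=82010177, p(94)=92669720, p(95)=104651419, p(96)=118114304, p(97)=133230930, p(98)=150198136, p(99)=169229875, p(100)=190569292, p(101)=214481126, p(102)=241265379, p(103)=271248950, p(104)=304801365, p(105)=342325709, p(106)=384276336, p(107)=431149389, p(108)=483502844, p(109)=541946240, p(110)=607163746, p(111)=679903203, p(112)=761002156, p(113)=851376628, p(114)=952050665, p(115)=1064144451, p(116)=1188908248, p(117)=1327710076, p(118)=1482074143, p(119)=1653668665, p(120)=1844349560, p(121)=2056148051, p(122)=2291320912, p(123)=2552338241, p(124)=2841940500, p(125)=3163127352, p(126)=3519222692, p(127)=3913864295, p(128)=4351078600, p(129)=4835271870, p(130)=5371315400, p(131)=5964539504, p(132)=6620830889, p(133)=7346629512, p(134)=8149040695, p(135)=9035836076, p(136)=10015581680, p(137)=11097645016, p(138)=12292341831, p(139)=13610949895.
Final step: p(140) = p(139) + p(138) - p(135) - p(133) + p(128) + p(125) - p(118) - p(114) + p(105) + p(100) - p(89) - p(83) + p(70) + p(63) - p(48) - p(40) + p(23) + p(14)
= 13610949895 + 12292341831 - 9035836076 - 7346629512 + 4351078600 + 3163127352 - 1482074143 - 952050665 + 342325709 + 190569292 - 49995925 - 23338469 + 4087968 + 1505499 - 147273 - 37338 + 1255 + 135
= 15065878135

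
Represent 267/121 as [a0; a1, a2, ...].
[2; 4, 1, 5, 4]

Euclidean algorithm steps:
267 = 2 × 121 + 25
121 = 4 × 25 + 21
25 = 1 × 21 + 4
21 = 5 × 4 + 1
4 = 4 × 1 + 0
Continued fraction: [2; 4, 1, 5, 4]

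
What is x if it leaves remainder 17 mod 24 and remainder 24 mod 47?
353

Using Chinese Remainder Theorem:
M = 24 × 47 = 1128
M1 = 47, M2 = 24
y1 = 47^(-1) mod 24 = 23
y2 = 24^(-1) mod 47 = 2
x = (17×47×23 + 24×24×2) mod 1128 = 353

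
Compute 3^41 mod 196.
131

Repeated squaring. Binary of 41 = 101001.
3^1 ≡ 3 (mod 196); 3^2 ≡ 9 (mod 196); 3^4 ≡ 81 (mod 196); 3^8 ≡ 93 (mod 196); 3^16 ≡ 25 (mod 196); 3^32 ≡ 37 (mod 196)
3^41 = 3^1 × 3^8 × 3^32 ≡ 131 (mod 196)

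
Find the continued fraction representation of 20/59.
[0; 2, 1, 19]

Euclidean algorithm steps:
20 = 0 × 59 + 20
59 = 2 × 20 + 19
20 = 1 × 19 + 1
19 = 19 × 1 + 0
Continued fraction: [0; 2, 1, 19]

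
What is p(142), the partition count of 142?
18440293320

p(n) counts ways to write n as a sum of positive integers (order ignored).
Euler's pentagonal recurrence: p(k) = p(k-1) + p(k-2) - p(k-5) - p(k-7) + p(k-12) + p(k-15) - ... (offsets j(3j∓1)/2, signs ++--, p(0)=1, p(<0)=0).
DP table for k = 0..141: p(0)=1, p(1)=1, p(2)=2, p(3)=3, p(4)=5, p(5)=7, p(6)=11, p(7)=15, p(8)=22, p(9)=30, p(10)=42, p(11)=56, p(12)=77, p(13)=101, p(14)=135, p(15)=176, p(16)=231, p(17)=297, p(18)=385, p(19)=490, p(20)=627, p(21)=792, p(22)=1002, p(23)=1255, p(24)=1575, p(25)=1958, p(26)=2436, p(27)=3010, p(28)=3718, p(29)=4565, p(30)=5604, p(31)=6842, p(32)=8349, p(33)=10143, p(34)=12310, p(35)=14883, p(36)=17977, p(37)=21637, p(38)=26015, p(39)=31185, p(40)=37338, p(41)=44583, p(42)=53174, p(43)=63261, p(44)=75175, p(45)=89134, p(46)=105558, p(47)=124754, p(48)=147273, p(49)=173525, p(50)=204226, p(51)=239943, p(52)=281589, p(53)=329931, p(54)=386155, p(55)=451276, p(56)=526823, p(57)=614154, p(58)=715220, p(59)=831820, p(60)=966467, p(61)=1121505, p(62)=1300156, p(63)=1505499, p(64)=1741630, p(65)=2012558, p(66)=2323520, p(67)=2679689, p(68)=3087735, p(69)=3554345, p(70)=4087968, p(71)=4697205, p(72)=5392783, p(73)=6185689, p(74)=7089500, p(75)=8118264, p(76)=9289091, p(77)=10619863, p(78)=12132164, p(79)=13848650, p(80)=15796476, p(81)=18004327, p(82)=20506255, p(83)=23338469, p(84)=26543660, p(85)=30167357, p(86)=34262962, p(87)=38887673, p(88)=44108109, p(89)=49995925, p(90)=56634173, p(91)=64112359, p(92)=72533807, p(93)=82010177, p(94)=92669720, p(95)=104651419, p(96)=118114304, p(97)=133230930, p(98)=150198136, p(99)=169229875, p(100)=190569292, p(101)=214481126, p(102)=241265379, p(103)=271248950, p(104)=304801365, p(105)=342325709, p(106)=384276336, p(107)=431149389, p(108)=483502844, p(109)=541946240, p(110)=607163746, p(111)=679903203, p(112)=761002156, p(113)=851376628, p(114)=952050665, p(115)=1064144451, p(116)=1188908248, p(117)=1327710076, p(118)=1482074143, p(119)=1653668665, p(120)=1844349560, p(121)=2056148051, p(122)=2291320912, p(123)=2552338241, p(124)=2841940500, p(125)=3163127352, p(126)=3519222692, p(127)=3913864295, p(128)=4351078600, p(129)=4835271870, p(130)=5371315400, p(131)=5964539504, p(132)=6620830889, p(133)=7346629512, p(134)=8149040695, p(135)=9035836076, p(136)=10015581680, p(137)=11097645016, p(138)=12292341831, p(139)=13610949895, p(140)=15065878135, p(141)=16670689208.
Final step: p(142) = p(141) + p(140) - p(137) - p(135) + p(130) + p(127) - p(120) - p(116) + p(107) + p(102) - p(91) - p(85) + p(72) + p(65) - p(50) - p(42) + p(25) + p(16)
= 16670689208 + 15065878135 - 11097645016 - 9035836076 + 5371315400 + 3913864295 - 1844349560 - 1188908248 + 431149389 + 241265379 - 64112359 - 30167357 + 5392783 + 2012558 - 204226 - 53174 + 1958 + 231
= 18440293320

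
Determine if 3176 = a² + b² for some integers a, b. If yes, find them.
26² + 50² (a=26, b=50)

Factorization: 3176 = 2^3 × 397
By Fermat: n is sum of two squares iff every prime p ≡ 3 (mod 4) appears to even power.
All primes ≡ 3 (mod 4) appear to even power.
Search a = 0, 1, 2, … for 3176 - a² a perfect square: first hit at a = 26: 3176 - 676 = 2500 = 50².
3176 = 26² + 50² = 676 + 2500 ✓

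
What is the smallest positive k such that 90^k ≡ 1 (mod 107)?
53

107 is prime, so ord(90) divides φ(107) = 106.
Divisors of 106: 1, 2, 53, 106.
Repeated squaring: 90^1 ≡ 90, 90^2 ≡ 75, 90^4 ≡ 61, 90^8 ≡ 83, 90^16 ≡ 41, 90^32 ≡ 76, 90^64 ≡ 105 (mod 107).
Test 90^d mod 107 for each divisor d in increasing order:
90^1 ≡ 90
90^2 ≡ 75
90^53 = 90^32·90^16·90^4·90^1 ≡ 1  ← first divisor giving 1
The order is 53.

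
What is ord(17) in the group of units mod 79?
26

79 is prime, so ord(17) divides φ(79) = 78.
Divisors of 78: 1, 2, 3, 6, 13, 26, 39, 78.
Repeated squaring: 17^1 ≡ 17, 17^2 ≡ 52, 17^4 ≡ 18, 17^8 ≡ 8, 17^16 ≡ 64, 17^32 ≡ 67, 17^64 ≡ 65 (mod 79).
Test 17^d mod 79 for each divisor d in increasing order:
17^1 ≡ 17
17^2 ≡ 52
17^3 = 17^2·17^1 ≡ 15
17^6 = 17^4·17^2 ≡ 67
17^13 = 17^8·17^4·17^1 ≡ 78
17^26 = 17^16·17^8·17^2 ≡ 1  ← first divisor giving 1
The order is 26.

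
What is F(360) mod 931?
798

Matrix identity: Q^n = [[F_(n+1), F_n], [F_n, F_(n-1)]] with Q = [[1,1],[1,0]].
n = 360 = 101101000₂. Square-and-multiply, entries mod 931:
Q^1 = [[1,1],[1,0]]
Q^2 = (Q^1)² = [[2,1],[1,1]]
Q^5 = (Q^2)²·Q = [[8,5],[5,3]]
Q^11 = (Q^5)²·Q = [[144,89],[89,55]]
Q^22 = (Q^11)² = [[727,22],[22,705]]
Q^45 = (Q^22)²·Q = [[55,205],[205,781]]
Q^90 = (Q^45)² = [[362,76],[76,286]]
Q^180 = (Q^90)² = [[894,836],[836,58]]
Q^360 = (Q^180)² = [[153,798],[798,286]]
F_360 mod 931 = Q^360[0][1] = 798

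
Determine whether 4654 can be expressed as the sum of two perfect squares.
Not possible

Factorization: 4654 = 2 × 13 × 179
By Fermat: n is sum of two squares iff every prime p ≡ 3 (mod 4) appears to even power.
Prime(s) ≡ 3 (mod 4) with odd exponent: [(179, 1)]
Therefore 4654 cannot be expressed as a² + b².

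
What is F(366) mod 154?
118

Matrix identity: Q^n = [[F_(n+1), F_n], [F_n, F_(n-1)]] with Q = [[1,1],[1,0]].
n = 366 = 101101110₂. Square-and-multiply, entries mod 154:
Q^1 = [[1,1],[1,0]]
Q^2 = (Q^1)² = [[2,1],[1,1]]
Q^5 = (Q^2)²·Q = [[8,5],[5,3]]
Q^11 = (Q^5)²·Q = [[144,89],[89,55]]
Q^22 = (Q^11)² = [[13,1],[1,12]]
Q^45 = (Q^22)²·Q = [[41,16],[16,25]]
Q^91 = (Q^45)²·Q = [[67,89],[89,132]]
Q^183 = (Q^91)²·Q = [[91,90],[90,1]]
Q^366 = (Q^183)² = [[57,118],[118,93]]
F_366 mod 154 = Q^366[0][1] = 118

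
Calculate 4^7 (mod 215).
44

Repeated squaring. Binary of 7 = 111.
4^1 ≡ 4 (mod 215); 4^2 ≡ 16 (mod 215); 4^4 ≡ 41 (mod 215)
4^7 = 4^1 × 4^2 × 4^4 ≡ 44 (mod 215)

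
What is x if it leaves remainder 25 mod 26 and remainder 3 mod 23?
233

Using Chinese Remainder Theorem:
M = 26 × 23 = 598
M1 = 23, M2 = 26
y1 = 23^(-1) mod 26 = 17
y2 = 26^(-1) mod 23 = 8
x = (25×23×17 + 3×26×8) mod 598 = 233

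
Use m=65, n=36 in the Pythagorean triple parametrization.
(2929, 4680, 5521)

Euclid's formula: a = m² - n², b = 2mn, c = m² + n²
m = 65, n = 36
a = 65² - 36² = 4225 - 1296 = 2929
b = 2 × 65 × 36 = 4680
c = 65² + 36² = 4225 + 1296 = 5521
Verification: 2929² + 4680² = 8579041 + 21902400 = 30481441 = 5521² ✓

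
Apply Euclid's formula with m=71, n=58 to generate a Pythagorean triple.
(1677, 8236, 8405)

Euclid's formula: a = m² - n², b = 2mn, c = m² + n²
m = 71, n = 58
a = 71² - 58² = 5041 - 3364 = 1677
b = 2 × 71 × 58 = 8236
c = 71² + 58² = 5041 + 3364 = 8405
Verification: 1677² + 8236² = 2812329 + 67831696 = 70644025 = 8405² ✓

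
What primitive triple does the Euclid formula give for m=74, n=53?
(2667, 7844, 8285)

Euclid's formula: a = m² - n², b = 2mn, c = m² + n²
m = 74, n = 53
a = 74² - 53² = 5476 - 2809 = 2667
b = 2 × 74 × 53 = 7844
c = 74² + 53² = 5476 + 2809 = 8285
Verification: 2667² + 7844² = 7112889 + 61528336 = 68641225 = 8285² ✓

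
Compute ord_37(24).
36

37 is prime, so ord(24) divides φ(37) = 36.
Divisors of 36: 1, 2, 3, 4, 6, 9, 12, 18, 36.
Repeated squaring: 24^1 ≡ 24, 24^2 ≡ 21, 24^4 ≡ 34, 24^8 ≡ 9, 24^16 ≡ 7, 24^32 ≡ 12 (mod 37).
Test 24^d mod 37 for each divisor d in increasing order:
24^1 ≡ 24
24^2 ≡ 21
24^3 = 24^2·24^1 ≡ 23
24^4 ≡ 34
24^6 = 24^4·24^2 ≡ 11
24^9 = 24^8·24^1 ≡ 31
24^12 = 24^8·24^4 ≡ 10
24^18 = 24^16·24^2 ≡ 36
24^36 = 24^32·24^4 ≡ 1  ← first divisor giving 1
The order is 36.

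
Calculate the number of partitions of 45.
89134

p(n) counts ways to write n as a sum of positive integers (order ignored).
Euler's pentagonal recurrence: p(k) = p(k-1) + p(k-2) - p(k-5) - p(k-7) + p(k-12) + p(k-15) - ... (offsets j(3j∓1)/2, signs ++--, p(0)=1, p(<0)=0).
DP table for k = 0..44: p(0)=1, p(1)=1, p(2)=2, p(3)=3, p(4)=5, p(5)=7, p(6)=11, p(7)=15, p(8)=22, p(9)=30, p(10)=42, p(11)=56, p(12)=77, p(13)=101, p(14)=135, p(15)=176, p(16)=231, p(17)=297, p(18)=385, p(19)=490, p(20)=627, p(21)=792, p(22)=1002, p(23)=1255, p(24)=1575, p(25)=1958, p(26)=2436, p(27)=3010, p(28)=3718, p(29)=4565, p(30)=5604, p(31)=6842, p(32)=8349, p(33)=10143, p(34)=12310, p(35)=14883, p(36)=17977, p(37)=21637, p(38)=26015, p(39)=31185, p(40)=37338, p(41)=44583, p(42)=53174, p(43)=63261, p(44)=75175.
Final step: p(45) = p(44) + p(43) - p(40) - p(38) + p(33) + p(30) - p(23) - p(19) + p(10) + p(5)
= 75175 + 63261 - 37338 - 26015 + 10143 + 5604 - 1255 - 490 + 42 + 7
= 89134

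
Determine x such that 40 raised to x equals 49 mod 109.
20

Baby-step giant-step with step n = ⌈√109⌉ = 11.
Baby steps 40^j mod 109 (j:value) for j=0..10: 0:1, 1:40, 2:74, 3:17, 4:26, 5:59, 6:71, 7:6, 8:22, 9:8, 10:102.
Giant-step multiplier: 40^(-11) ≡ 40^(108-11) = 40^97 ≡ 58 (mod 109).
Giant steps γ_i = 49·58^i mod 109: γ_0=49, γ_1=8 (in table at j=9).
x = i·n + j = 1·11 + 9 = 20.
Check: 40^20 ≡ 49 (mod 109).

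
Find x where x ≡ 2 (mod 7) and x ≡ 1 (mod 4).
9

Using Chinese Remainder Theorem:
M = 7 × 4 = 28
M1 = 4, M2 = 7
y1 = 4^(-1) mod 7 = 2
y2 = 7^(-1) mod 4 = 3
x = (2×4×2 + 1×7×3) mod 28 = 9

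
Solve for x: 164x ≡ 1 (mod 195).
44

gcd(164, 195) = 1, so the inverse exists.
Extended Euclidean algorithm on (195, 164):
195 = 1 × 164 + 31  ⟹  31 = (1)·195 + (-1)·164
164 = 5 × 31 + 9  ⟹  9 = (-5)·195 + (6)·164
31 = 3 × 9 + 4  ⟹  4 = (16)·195 + (-19)·164
9 = 2 × 4 + 1  ⟹  1 = (-37)·195 + (44)·164
So (44)·164 ≡ 1 (mod 195), i.e. 164^(-1) ≡ 44 (mod 195).
Check: 164 × 44 = 7216 ≡ 1 (mod 195)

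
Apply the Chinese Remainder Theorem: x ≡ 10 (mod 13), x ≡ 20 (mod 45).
335

Using Chinese Remainder Theorem:
M = 13 × 45 = 585
M1 = 45, M2 = 13
y1 = 45^(-1) mod 13 = 11
y2 = 13^(-1) mod 45 = 7
x = (10×45×11 + 20×13×7) mod 585 = 335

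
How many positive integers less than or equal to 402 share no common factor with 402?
132

402 = 2 × 3 × 67
φ(n) = n × ∏(1 - 1/p) for each prime p dividing n
φ(402) = 402 × (1 - 1/2) × (1 - 1/3) × (1 - 1/67) = 132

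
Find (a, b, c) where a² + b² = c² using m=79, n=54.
(3325, 8532, 9157)

Euclid's formula: a = m² - n², b = 2mn, c = m² + n²
m = 79, n = 54
a = 79² - 54² = 6241 - 2916 = 3325
b = 2 × 79 × 54 = 8532
c = 79² + 54² = 6241 + 2916 = 9157
Verification: 3325² + 8532² = 11055625 + 72795024 = 83850649 = 9157² ✓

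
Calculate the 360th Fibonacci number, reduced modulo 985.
475

Matrix identity: Q^n = [[F_(n+1), F_n], [F_n, F_(n-1)]] with Q = [[1,1],[1,0]].
n = 360 = 101101000₂. Square-and-multiply, entries mod 985:
Q^1 = [[1,1],[1,0]]
Q^2 = (Q^1)² = [[2,1],[1,1]]
Q^5 = (Q^2)²·Q = [[8,5],[5,3]]
Q^11 = (Q^5)²·Q = [[144,89],[89,55]]
Q^22 = (Q^11)² = [[92,966],[966,111]]
Q^45 = (Q^22)²·Q = [[43,945],[945,83]]
Q^90 = (Q^45)² = [[494,870],[870,609]]
Q^180 = (Q^90)² = [[176,220],[220,941]]
Q^360 = (Q^180)² = [[576,475],[475,101]]
F_360 mod 985 = Q^360[0][1] = 475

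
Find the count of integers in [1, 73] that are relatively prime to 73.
72

73 = 73
φ(n) = n × ∏(1 - 1/p) for each prime p dividing n
φ(73) = 73 × (1 - 1/73) = 72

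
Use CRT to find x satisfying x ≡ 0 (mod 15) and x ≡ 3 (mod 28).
255

Using Chinese Remainder Theorem:
M = 15 × 28 = 420
M1 = 28, M2 = 15
y1 = 28^(-1) mod 15 = 7
y2 = 15^(-1) mod 28 = 15
x = (0×28×7 + 3×15×15) mod 420 = 255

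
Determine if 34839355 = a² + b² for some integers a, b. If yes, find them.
Not possible

Factorization: 34839355 = 5 × 191^3
By Fermat: n is sum of two squares iff every prime p ≡ 3 (mod 4) appears to even power.
Prime(s) ≡ 3 (mod 4) with odd exponent: [(191, 3)]
Therefore 34839355 cannot be expressed as a² + b².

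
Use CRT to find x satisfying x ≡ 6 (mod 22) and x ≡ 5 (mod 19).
138

Using Chinese Remainder Theorem:
M = 22 × 19 = 418
M1 = 19, M2 = 22
y1 = 19^(-1) mod 22 = 7
y2 = 22^(-1) mod 19 = 13
x = (6×19×7 + 5×22×13) mod 418 = 138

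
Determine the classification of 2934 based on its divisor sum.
abundant

Proper divisors of 2934: sum = 1 + 2 + 3 + 6 + 9 + 18 + 163 + 326 + 489 + 978 + 1467 = 3462
Since 3462 > 2934, 2934 is abundant.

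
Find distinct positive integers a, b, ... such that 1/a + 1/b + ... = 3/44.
1/15 + 1/660

Greedy algorithm:
3/44: ceiling(44/3) = 15, use 1/15
1/660: ceiling(660/1) = 660, use 1/660
Result: 3/44 = 1/15 + 1/660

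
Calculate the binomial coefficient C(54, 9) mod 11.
10

Using Lucas' theorem:
Write n=54 and k=9 in base 11:
n in base 11: [4, 10]
k in base 11: [0, 9]
C(54,9) mod 11 = ∏ C(n_i, k_i) mod 11
Digit binomials (mod 11): C(4,0) = 1; C(10,9) = 10
Product: 1 × 10 = 10 ≡ 10 (mod 11)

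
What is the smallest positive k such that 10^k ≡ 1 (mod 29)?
28

29 is prime, so ord(10) divides φ(29) = 28.
Divisors of 28: 1, 2, 4, 7, 14, 28.
Repeated squaring: 10^1 ≡ 10, 10^2 ≡ 13, 10^4 ≡ 24, 10^8 ≡ 25, 10^16 ≡ 16 (mod 29).
Test 10^d mod 29 for each divisor d in increasing order:
10^1 ≡ 10
10^2 ≡ 13
10^4 ≡ 24
10^7 = 10^4·10^2·10^1 ≡ 17
10^14 = 10^8·10^4·10^2 ≡ 28
10^28 = 10^16·10^8·10^4 ≡ 1  ← first divisor giving 1
The order is 28.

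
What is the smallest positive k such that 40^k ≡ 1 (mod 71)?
35

71 is prime, so ord(40) divides φ(71) = 70.
Divisors of 70: 1, 2, 5, 7, 10, 14, 35, 70.
Repeated squaring: 40^1 ≡ 40, 40^2 ≡ 38, 40^4 ≡ 24, 40^8 ≡ 8, 40^16 ≡ 64, 40^32 ≡ 49, 40^64 ≡ 58 (mod 71).
Test 40^d mod 71 for each divisor d in increasing order:
40^1 ≡ 40
40^2 ≡ 38
40^5 = 40^4·40^1 ≡ 37
40^7 = 40^4·40^2·40^1 ≡ 57
40^10 = 40^8·40^2 ≡ 20
40^14 = 40^8·40^4·40^2 ≡ 54
40^35 = 40^32·40^2·40^1 ≡ 1  ← first divisor giving 1
The order is 35.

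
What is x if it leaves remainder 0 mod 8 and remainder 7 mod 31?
224

Using Chinese Remainder Theorem:
M = 8 × 31 = 248
M1 = 31, M2 = 8
y1 = 31^(-1) mod 8 = 7
y2 = 8^(-1) mod 31 = 4
x = (0×31×7 + 7×8×4) mod 248 = 224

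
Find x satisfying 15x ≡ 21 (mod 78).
x ≡ 17 (mod 26)

gcd(15, 78) = 3, which divides 21, so solutions exist.
Divide through by 3: 5x ≡ 7 (mod 26).
Find 5^(-1) mod 26 by the extended Euclidean algorithm:
26 = 5 × 5 + 1  ⟹  1 = (1)·26 + (-5)·5
So (-5)·5 ≡ 1 (mod 26), i.e. 5^(-1) ≡ -5 ≡ 21 (mod 26).
x ≡ 21 × 7 = 147 ≡ 17 (mod 26).
Check: 15 × 17 = 255 ≡ 21 (mod 78).
x ≡ 17 (mod 26), giving 3 solutions mod 78.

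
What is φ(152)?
72

152 = 2^3 × 19
φ(n) = n × ∏(1 - 1/p) for each prime p dividing n
φ(152) = 152 × (1 - 1/2) × (1 - 1/19) = 72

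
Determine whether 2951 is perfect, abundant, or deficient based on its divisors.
deficient

Proper divisors of 2951: sum = 1 + 13 + 227 = 241
Since 241 < 2951, 2951 is deficient.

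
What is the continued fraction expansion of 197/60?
[3; 3, 1, 1, 8]

Euclidean algorithm steps:
197 = 3 × 60 + 17
60 = 3 × 17 + 9
17 = 1 × 9 + 8
9 = 1 × 8 + 1
8 = 8 × 1 + 0
Continued fraction: [3; 3, 1, 1, 8]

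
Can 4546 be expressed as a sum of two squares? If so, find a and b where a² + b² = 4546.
39² + 55² (a=39, b=55)

Factorization: 4546 = 2 × 2273
By Fermat: n is sum of two squares iff every prime p ≡ 3 (mod 4) appears to even power.
All primes ≡ 3 (mod 4) appear to even power.
Search a = 0, 1, 2, … for 4546 - a² a perfect square: first hit at a = 39: 4546 - 1521 = 3025 = 55².
4546 = 39² + 55² = 1521 + 3025 ✓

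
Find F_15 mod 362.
248

Matrix identity: Q^n = [[F_(n+1), F_n], [F_n, F_(n-1)]] with Q = [[1,1],[1,0]].
n = 15 = 1111₂. Square-and-multiply, entries mod 362:
Q^1 = [[1,1],[1,0]]
Q^3 = (Q^1)²·Q = [[3,2],[2,1]]
Q^7 = (Q^3)²·Q = [[21,13],[13,8]]
Q^15 = (Q^7)²·Q = [[263,248],[248,15]]
F_15 mod 362 = Q^15[0][1] = 248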